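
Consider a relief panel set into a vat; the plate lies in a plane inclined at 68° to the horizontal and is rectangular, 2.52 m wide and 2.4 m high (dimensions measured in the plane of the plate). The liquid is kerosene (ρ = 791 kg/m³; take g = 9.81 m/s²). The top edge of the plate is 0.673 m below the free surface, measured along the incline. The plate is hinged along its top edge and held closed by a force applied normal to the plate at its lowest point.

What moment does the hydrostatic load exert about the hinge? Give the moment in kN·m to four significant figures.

M ≈ 118.7 kN·m

γ = ρg = 791 × 9.81 / 1000 = 7.75971 kN/m³.
Let θ = 68° be the plate's angle to the horizontal; measure y along the incline from where the plane meets the free surface. Vertical depth h = y·sinθ with sinθ = 0.927184.
The centroid lies 2.4/2 = 1.2 m below the top edge, so y_c = 0.673 + 1.2 = 1.873 m and h_c = 1.873 × 0.927184 = 1.73662 m.
A = 2.52 × 2.4 = 6.048 m².
Resultant F = γ·h_c·A = 7.75971 × 1.73662 × 6.048 = 81.5008 kN.
I_c = b·h³/12 = 2.52 × 2.4³/12 = 2.90304 m⁴.
Centre of pressure: y_p = y_c + I_c/(y_c·A) = 1.873 + 2.90304/(1.873 × 6.048) = 1.873 + 0.256273 = 2.12927 m along the plane.
The resultant acts 1.2 + 0.256273 = 1.45627 m (along the plate) below the hinge at the top edge, so the moment about the hinge is M = F × 1.45627 = 81.5008 × 1.45627 = 118.687 kN·m.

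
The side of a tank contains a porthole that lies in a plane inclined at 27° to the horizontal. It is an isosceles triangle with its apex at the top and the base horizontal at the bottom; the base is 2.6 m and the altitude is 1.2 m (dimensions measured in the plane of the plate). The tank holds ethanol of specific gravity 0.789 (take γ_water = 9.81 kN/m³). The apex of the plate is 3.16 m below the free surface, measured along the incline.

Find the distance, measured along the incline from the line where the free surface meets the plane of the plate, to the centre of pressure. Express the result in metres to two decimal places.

γ = 0.789 × 9.81 = 7.74009 kN/m³.
Let θ = 27° be the plate's angle to the horizontal; measure y along the incline from where the plane meets the free surface. Vertical depth h = y·sinθ with sinθ = 0.453990.
With the apex up, the centroid sits 2h/3 = 2 × 1.2/3 = 0.8 m below the apex, so y_c = 3.16 + 0.8 = 3.96 m and h_c = 3.96 × 0.453990 = 1.7978 m.
A = ½ × 2.6 × 1.2 = 1.56 m².
Resultant F = γ·h_c·A = 7.74009 × 1.7978 × 1.56 = 21.7076 kN.
I_c = b·h³/36 = 2.6 × 1.2³/36 = 0.1248 m⁴.
Centre of pressure: y_p = y_c + I_c/(y_c·A) = 3.96 + 0.1248/(3.96 × 1.56) = 3.96 + 0.020202 = 3.9802 m along the plane.

y_p = 3.98 m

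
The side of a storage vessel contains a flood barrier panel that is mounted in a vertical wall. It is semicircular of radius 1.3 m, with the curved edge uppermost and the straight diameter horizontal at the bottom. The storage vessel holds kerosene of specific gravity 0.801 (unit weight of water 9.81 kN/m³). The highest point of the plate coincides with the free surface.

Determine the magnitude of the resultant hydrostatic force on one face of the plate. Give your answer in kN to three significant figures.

γ = 0.801 × 9.81 = 7.85781 kN/m³.
The centroid lies 4r/(3π) = 0.551737 m above the diameter, so r − 4r/(3π) = 1.3 − 0.551737 = 0.748263 m below the topmost point, so the centroid depth is h_c = 0.748263 m.
A = πr²/2 = π × 1.3²/2 = 2.65465 m².
Resultant F = γ·h_c·A = 7.85781 × 0.748263 × 2.65465 = 15.6086 kN.

F ≈ 15.6 kN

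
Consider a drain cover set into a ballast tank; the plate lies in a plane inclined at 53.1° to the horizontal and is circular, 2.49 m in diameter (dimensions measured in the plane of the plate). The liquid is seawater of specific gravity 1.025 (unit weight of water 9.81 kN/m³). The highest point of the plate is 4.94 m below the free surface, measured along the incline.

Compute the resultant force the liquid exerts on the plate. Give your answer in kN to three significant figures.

F ≈ 242 kN

γ = 1.025 × 9.81 = 10.05525 kN/m³.
Let θ = 53.1° be the plate's angle to the horizontal; measure y along the incline from where the plane meets the free surface. Vertical depth h = y·sinθ with sinθ = 0.799685.
The centroid is at the centre, 1.245 m below the top of the plate, so y_c = 4.94 + 1.245 = 6.185 m and h_c = 6.185 × 0.799685 = 4.94605 m.
A = π(1.245)² = 4.86955 m².
Resultant F = γ·h_c·A = 10.05525 × 4.94605 × 4.86955 = 242.181 kN.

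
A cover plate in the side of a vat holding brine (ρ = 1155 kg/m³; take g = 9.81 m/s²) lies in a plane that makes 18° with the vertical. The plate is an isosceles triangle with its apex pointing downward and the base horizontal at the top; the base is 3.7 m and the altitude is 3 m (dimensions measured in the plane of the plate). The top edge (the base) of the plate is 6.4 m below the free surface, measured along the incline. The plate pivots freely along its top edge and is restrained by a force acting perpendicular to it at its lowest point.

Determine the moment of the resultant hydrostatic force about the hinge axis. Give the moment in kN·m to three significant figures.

γ = ρg = 1155 × 9.81 / 1000 = 11.33055 kN/m³.
The plate makes 18° with the vertical, i.e. θ = 90° − 18° = 72° to the horizontal. Measuring y along the incline from the free-surface line, vertical depth h = y·sinθ with sinθ = 0.951057.
With the apex down, the centroid sits h/3 = 3/3 = 1 m below the base (the top edge), so y_c = 6.4 + 1 = 7.4 m and h_c = 7.4 × 0.951057 = 7.03782 m.
A = ½ × 3.7 × 3 = 5.55 m².
Resultant F = γ·h_c·A = 11.33055 × 7.03782 × 5.55 = 442.57 kN.
I_c = b·h³/36 = 3.7 × 3³/36 = 2.775 m⁴.
Centre of pressure: y_p = y_c + I_c/(y_c·A) = 7.4 + 2.775/(7.4 × 5.55) = 7.4 + 0.0675676 = 7.46757 m along the plane.
The resultant acts 1 + 0.0675676 = 1.06757 m (along the plate) below the hinge at the top edge, so the moment about the hinge is M = F × 1.06757 = 442.57 × 1.06757 = 472.474 kN·m.

M ≈ 472 kN·m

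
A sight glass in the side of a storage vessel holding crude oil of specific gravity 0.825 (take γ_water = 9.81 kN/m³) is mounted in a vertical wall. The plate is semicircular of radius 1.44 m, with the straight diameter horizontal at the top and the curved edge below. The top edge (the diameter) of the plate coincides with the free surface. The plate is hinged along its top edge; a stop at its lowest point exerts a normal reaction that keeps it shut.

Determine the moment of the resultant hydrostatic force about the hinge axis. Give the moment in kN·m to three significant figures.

M ≈ 13.7 kN·m

γ = 0.825 × 9.81 = 8.09325 kN/m³.
The centroid of a semicircle lies 4r/(3π) = 0.611155 m from the diameter, here below the top edge, so the centroid depth is h_c = 0.611155 m.
A = πr²/2 = π × 1.44²/2 = 3.2572 m².
Resultant F = γ·h_c·A = 8.09325 × 0.611155 × 3.2572 = 16.1109 kN.
I_c = (π/8 − 8/(9π))·r⁴ = 0.109757 × 1.44⁴ = 0.471935 m⁴.
Centre of pressure: y_p = y_c + I_c/(y_c·A) = 0.611155 + 0.471935/(0.611155 × 3.2572) = 0.611155 + 0.237075 = 0.84823 m along the plane.
The resultant acts 0.611155 + 0.237075 = 0.84823 m (along the plate) below the hinge at the top edge, so the moment about the hinge is M = F × 0.84823 = 16.1109 × 0.84823 = 13.6657 kN·m.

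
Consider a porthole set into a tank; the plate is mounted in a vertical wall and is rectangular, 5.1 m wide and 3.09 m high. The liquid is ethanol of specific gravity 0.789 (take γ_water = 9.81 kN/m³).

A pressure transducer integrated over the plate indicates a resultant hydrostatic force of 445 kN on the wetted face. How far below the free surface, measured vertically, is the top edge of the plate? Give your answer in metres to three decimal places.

γ = 0.789 × 9.81 = 7.74009 kN/m³.
A = 5.1 × 3.09 = 15.759 m².
From F = γ·h_c·A, the centroid depth is h_c = 445/(7.74009 × 15.759) = 3.64826 m.
The centroid lies 3.09/2 = 1.545 m below the top edge, so the top edge sits at h_top = 3.64826 − 1.545 = 2.10326 m below the surface.

d_top ≈ 2.103 m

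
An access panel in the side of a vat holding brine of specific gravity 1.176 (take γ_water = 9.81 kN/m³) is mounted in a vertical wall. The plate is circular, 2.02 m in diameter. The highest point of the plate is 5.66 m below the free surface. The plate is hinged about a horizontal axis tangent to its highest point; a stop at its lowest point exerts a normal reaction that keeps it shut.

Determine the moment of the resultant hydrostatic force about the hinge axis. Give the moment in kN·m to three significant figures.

M ≈ 258 kN·m

γ = 1.176 × 9.81 = 11.53656 kN/m³.
The centroid is at the centre, 1.01 m below the top of the plate, so the centroid depth is h_c = 5.66 + 1.01 = 6.67 m.
A = π(1.01)² = 3.20474 m².
Resultant F = γ·h_c·A = 11.53656 × 6.67 × 3.20474 = 246.601 kN.
I_c = πr⁴/4 = π × 1.01⁴/4 = 0.817288 m⁴.
Centre of pressure: y_p = y_c + I_c/(y_c·A) = 6.67 + 0.817288/(6.67 × 3.20474) = 6.67 + 0.0382346 = 6.70823 m along the plane.
The resultant acts 1.01 + 0.0382346 = 1.04823 m (along the plate) below the hinge at the top edge, so the moment about the hinge is M = F × 1.04823 = 246.601 × 1.04823 = 258.495 kN·m.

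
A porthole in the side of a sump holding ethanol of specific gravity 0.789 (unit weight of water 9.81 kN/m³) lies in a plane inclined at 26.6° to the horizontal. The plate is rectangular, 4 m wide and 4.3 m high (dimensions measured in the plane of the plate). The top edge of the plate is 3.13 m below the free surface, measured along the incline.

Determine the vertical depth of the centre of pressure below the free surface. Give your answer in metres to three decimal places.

γ = 0.789 × 9.81 = 7.74009 kN/m³.
Let θ = 26.6° be the plate's angle to the horizontal; measure y along the incline from where the plane meets the free surface. Vertical depth h = y·sinθ with sinθ = 0.447759.
The centroid lies 4.3/2 = 2.15 m below the top edge, so y_c = 3.13 + 2.15 = 5.28 m and h_c = 5.28 × 0.447759 = 2.36417 m.
A = 4 × 4.3 = 17.2 m².
Resultant F = γ·h_c·A = 7.74009 × 2.36417 × 17.2 = 314.741 kN.
I_c = b·h³/12 = 4 × 4.3³/12 = 26.5023 m⁴.
Centre of pressure: y_p = y_c + I_c/(y_c·A) = 5.28 + 26.5023/(5.28 × 17.2) = 5.28 + 0.291824 = 5.57182 m along the plane.
Vertically, h_p = y_p·sinθ = 5.57182 × 0.447759 = 2.49483 m.

h_p = 2.495 m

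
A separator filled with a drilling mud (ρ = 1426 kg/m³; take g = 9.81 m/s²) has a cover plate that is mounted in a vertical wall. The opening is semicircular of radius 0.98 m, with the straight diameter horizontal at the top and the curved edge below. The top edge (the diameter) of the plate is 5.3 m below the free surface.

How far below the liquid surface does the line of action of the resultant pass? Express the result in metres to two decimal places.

γ = ρg = 1426 × 9.81 / 1000 = 13.98906 kN/m³.
The centroid of a semicircle lies 4r/(3π) = 0.415925 m from the diameter, here below the top edge, so the centroid depth is h_c = 5.3 + 0.415925 = 5.71592 m.
A = πr²/2 = π × 0.98²/2 = 1.50859 m².
Resultant F = γ·h_c·A = 13.98906 × 5.71592 × 1.50859 = 120.627 kN.
I_c = (π/8 − 8/(9π))·r⁴ = 0.109757 × 0.98⁴ = 0.101236 m⁴.
Centre of pressure: y_p = y_c + I_c/(y_c·A) = 5.71592 + 0.101236/(5.71592 × 1.50859) = 5.71592 + 0.0117403 = 5.72766 m along the plane.

h_p = 5.73 m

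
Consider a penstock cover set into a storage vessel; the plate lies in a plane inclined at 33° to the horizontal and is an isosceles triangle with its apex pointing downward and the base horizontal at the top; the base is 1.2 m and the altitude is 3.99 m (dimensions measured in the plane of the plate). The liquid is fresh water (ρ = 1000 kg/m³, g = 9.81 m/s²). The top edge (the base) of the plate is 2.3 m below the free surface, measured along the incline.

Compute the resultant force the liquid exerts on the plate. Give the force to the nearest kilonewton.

γ = ρg = 1000 × 9.81 = 9810 N/m³ = 9.81 kN/m³.
Let θ = 33° be the plate's angle to the horizontal; measure y along the incline from where the plane meets the free surface. Vertical depth h = y·sinθ with sinθ = 0.544639.
With the apex down, the centroid sits h/3 = 3.99/3 = 1.33 m below the base (the top edge), so y_c = 2.3 + 1.33 = 3.63 m and h_c = 3.63 × 0.544639 = 1.97704 m.
A = ½ × 1.2 × 3.99 = 2.394 m².
Resultant F = γ·h_c·A = 9.81 × 1.97704 × 2.394 = 46.4311 kN.

F ≈ 46 kN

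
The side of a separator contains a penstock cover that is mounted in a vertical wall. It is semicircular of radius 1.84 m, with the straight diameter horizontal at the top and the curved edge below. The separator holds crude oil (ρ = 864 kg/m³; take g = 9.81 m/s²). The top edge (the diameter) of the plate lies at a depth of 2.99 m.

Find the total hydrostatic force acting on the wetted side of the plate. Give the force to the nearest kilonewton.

F ≈ 170 kN

γ = ρg = 864 × 9.81 / 1000 = 8.47584 kN/m³.
The centroid of a semicircle lies 4r/(3π) = 0.78092 m from the diameter, here below the top edge, so the centroid depth is h_c = 2.99 + 0.78092 = 3.77092 m.
A = πr²/2 = π × 1.84²/2 = 5.31809 m².
Resultant F = γ·h_c·A = 8.47584 × 3.77092 × 5.31809 = 169.975 kN.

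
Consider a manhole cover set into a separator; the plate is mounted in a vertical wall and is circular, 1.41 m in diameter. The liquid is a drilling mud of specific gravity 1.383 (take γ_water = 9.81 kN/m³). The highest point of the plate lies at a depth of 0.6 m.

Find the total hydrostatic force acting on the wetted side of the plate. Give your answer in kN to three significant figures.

F ≈ 27.6 kN

γ = 1.383 × 9.81 = 13.56723 kN/m³.
The centroid is at the centre, 0.705 m below the top of the plate, so the centroid depth is h_c = 0.6 + 0.705 = 1.305 m.
A = π(0.705)² = 1.56145 m².
Resultant F = γ·h_c·A = 13.56723 × 1.305 × 1.56145 = 27.6458 kN.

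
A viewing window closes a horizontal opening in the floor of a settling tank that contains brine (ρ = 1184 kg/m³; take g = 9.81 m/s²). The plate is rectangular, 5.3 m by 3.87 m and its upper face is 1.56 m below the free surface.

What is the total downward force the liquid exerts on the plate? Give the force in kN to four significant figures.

γ = ρg = 1184 × 9.81 / 1000 = 11.61504 kN/m³.
The plate is horizontal, so pressure is uniform at p = γ·h = 11.61504 × 1.56 = 18.1195 kN/m².
A = 5.3 × 3.87 = 20.511 m².
F = p·A = 18.1195 × 20.511 = 371.649 kN.

F ≈ 371.6 kN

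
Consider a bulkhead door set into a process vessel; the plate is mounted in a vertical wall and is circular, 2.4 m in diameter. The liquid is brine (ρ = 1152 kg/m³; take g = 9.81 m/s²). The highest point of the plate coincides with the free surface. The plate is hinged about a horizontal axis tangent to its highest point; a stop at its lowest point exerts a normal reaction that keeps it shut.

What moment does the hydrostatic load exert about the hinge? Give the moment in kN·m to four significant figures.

M ≈ 92.03 kN·m

γ = ρg = 1152 × 9.81 / 1000 = 11.30112 kN/m³.
The centroid is at the centre, 1.2 m below the top of the plate, so the centroid depth is h_c = 1.2 m.
A = π(1.2)² = 4.52389 m².
Resultant F = γ·h_c·A = 11.30112 × 1.2 × 4.52389 = 61.35 kN.
I_c = πr⁴/4 = π × 1.2⁴/4 = 1.6286 m⁴.
Centre of pressure: y_p = y_c + I_c/(y_c·A) = 1.2 + 1.6286/(1.2 × 4.52389) = 1.2 + 0.3 = 1.5 m along the plane.
The resultant acts 1.2 + 0.3 = 1.5 m (along the plate) below the hinge at the top edge, so the moment about the hinge is M = F × 1.5 = 61.35 × 1.5 = 92.025 kN·m.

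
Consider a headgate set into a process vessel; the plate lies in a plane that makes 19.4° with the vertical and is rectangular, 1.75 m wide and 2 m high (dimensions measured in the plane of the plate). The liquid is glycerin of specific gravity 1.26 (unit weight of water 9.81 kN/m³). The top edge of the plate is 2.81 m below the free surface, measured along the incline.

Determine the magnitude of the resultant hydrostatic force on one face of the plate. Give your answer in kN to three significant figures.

F ≈ 155 kN

γ = 1.26 × 9.81 = 12.3606 kN/m³.
The plate makes 19.4° with the vertical, i.e. θ = 90° − 19.4° = 70.6° to the horizontal. Measuring y along the incline from the free-surface line, vertical depth h = y·sinθ with sinθ = 0.943223.
The centroid lies 2/2 = 1 m below the top edge, so y_c = 2.81 + 1 = 3.81 m and h_c = 3.81 × 0.943223 = 3.59368 m.
A = 1.75 × 2 = 3.5 m².
Resultant F = γ·h_c·A = 12.3606 × 3.59368 × 3.5 = 155.47 kN.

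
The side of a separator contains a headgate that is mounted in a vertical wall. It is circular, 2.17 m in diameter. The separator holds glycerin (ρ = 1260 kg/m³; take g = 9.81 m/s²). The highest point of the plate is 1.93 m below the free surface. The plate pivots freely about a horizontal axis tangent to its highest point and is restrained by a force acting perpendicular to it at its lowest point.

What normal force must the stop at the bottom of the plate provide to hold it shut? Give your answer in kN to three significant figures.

P ≈ 75.1 kN

γ = ρg = 1260 × 9.81 / 1000 = 12.3606 kN/m³.
The centroid is at the centre, 1.085 m below the top of the plate, so the centroid depth is h_c = 1.93 + 1.085 = 3.015 m.
A = π(1.085)² = 3.69836 m².
Resultant F = γ·h_c·A = 12.3606 × 3.015 × 3.69836 = 137.828 kN.
I_c = πr⁴/4 = π × 1.085⁴/4 = 1.08845 m⁴.
Centre of pressure: y_p = y_c + I_c/(y_c·A) = 3.015 + 1.08845/(3.015 × 3.69836) = 3.015 + 0.097614 = 3.11261 m along the plane.
The resultant acts 1.085 + 0.097614 = 1.18261 m (along the plate) below the hinge at the top edge, so the moment about the hinge is M = F × 1.18261 = 137.828 × 1.18261 = 162.997 kN·m.
A normal force at the bottom, 2.17 m from the hinge, must supply this moment: P = 162.997/2.17 = 75.1138 kN.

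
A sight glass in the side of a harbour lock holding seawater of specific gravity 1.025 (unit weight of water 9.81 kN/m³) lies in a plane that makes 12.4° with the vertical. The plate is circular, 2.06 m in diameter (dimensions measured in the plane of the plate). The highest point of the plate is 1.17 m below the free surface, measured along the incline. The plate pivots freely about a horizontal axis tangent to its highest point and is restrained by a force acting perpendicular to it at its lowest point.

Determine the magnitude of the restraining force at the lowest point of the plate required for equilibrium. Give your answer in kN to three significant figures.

P ≈ 40.2 kN

γ = 1.025 × 9.81 = 10.05525 kN/m³.
The plate makes 12.4° with the vertical, i.e. θ = 90° − 12.4° = 77.6° to the horizontal. Measuring y along the incline from the free-surface line, vertical depth h = y·sinθ with sinθ = 0.976672.
The centroid is at the centre, 1.03 m below the top of the plate, so y_c = 1.17 + 1.03 = 2.2 m and h_c = 2.2 × 0.976672 = 2.14868 m.
A = π(1.03)² = 3.33292 m².
Resultant F = γ·h_c·A = 10.05525 × 2.14868 × 3.33292 = 72.0095 kN.
I_c = πr⁴/4 = π × 1.03⁴/4 = 0.883973 m⁴.
Centre of pressure: y_p = y_c + I_c/(y_c·A) = 2.2 + 0.883973/(2.2 × 3.33292) = 2.2 + 0.120557 = 2.32056 m along the plane.
The resultant acts 1.03 + 0.120557 = 1.15056 m (along the plate) below the hinge at the top edge, so the moment about the hinge is M = F × 1.15056 = 72.0095 × 1.15056 = 82.8513 kN·m.
A normal force at the bottom, 2.06 m from the hinge, must supply this moment: P = 82.8513/2.06 = 40.2191 kN.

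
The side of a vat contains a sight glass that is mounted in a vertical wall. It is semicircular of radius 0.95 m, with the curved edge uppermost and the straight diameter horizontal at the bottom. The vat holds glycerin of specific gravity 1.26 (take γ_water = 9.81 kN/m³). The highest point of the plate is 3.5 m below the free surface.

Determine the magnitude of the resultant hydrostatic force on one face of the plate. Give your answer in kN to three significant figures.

F ≈ 70.9 kN

γ = 1.26 × 9.81 = 12.3606 kN/m³.
The centroid lies 4r/(3π) = 0.403193 m above the diameter, so r − 4r/(3π) = 0.95 − 0.403193 = 0.546807 m below the topmost point, so the centroid depth is h_c = 3.5 + 0.546807 = 4.04681 m.
A = πr²/2 = π × 0.95²/2 = 1.41764 m².
Resultant F = γ·h_c·A = 12.3606 × 4.04681 × 1.41764 = 70.9118 kN.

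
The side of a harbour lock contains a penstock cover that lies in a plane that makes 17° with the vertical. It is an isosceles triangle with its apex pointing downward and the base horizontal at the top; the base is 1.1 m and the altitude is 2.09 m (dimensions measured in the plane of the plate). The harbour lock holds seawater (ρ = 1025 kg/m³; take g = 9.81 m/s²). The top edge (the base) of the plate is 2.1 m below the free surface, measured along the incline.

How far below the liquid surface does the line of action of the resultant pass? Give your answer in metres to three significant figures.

h_p = 2.76 m

γ = ρg = 1025 × 9.81 / 1000 = 10.05525 kN/m³.
The plate makes 17° with the vertical, i.e. θ = 90° − 17° = 73° to the horizontal. Measuring y along the incline from the free-surface line, vertical depth h = y·sinθ with sinθ = 0.956305.
With the apex down, the centroid sits h/3 = 2.09/3 = 0.696667 m below the base (the top edge), so y_c = 2.1 + 0.696667 = 2.79667 m and h_c = 2.79667 × 0.956305 = 2.67447 m.
A = ½ × 1.1 × 2.09 = 1.1495 m².
Resultant F = γ·h_c·A = 10.05525 × 2.67447 × 1.1495 = 30.9129 kN.
I_c = b·h³/36 = 1.1 × 2.09³/36 = 0.278952 m⁴.
Centre of pressure: y_p = y_c + I_c/(y_c·A) = 2.79667 + 0.278952/(2.79667 × 1.1495) = 2.79667 + 0.0867719 = 2.88344 m along the plane.
Vertically, h_p = y_p·sinθ = 2.88344 × 0.956305 = 2.75745 m.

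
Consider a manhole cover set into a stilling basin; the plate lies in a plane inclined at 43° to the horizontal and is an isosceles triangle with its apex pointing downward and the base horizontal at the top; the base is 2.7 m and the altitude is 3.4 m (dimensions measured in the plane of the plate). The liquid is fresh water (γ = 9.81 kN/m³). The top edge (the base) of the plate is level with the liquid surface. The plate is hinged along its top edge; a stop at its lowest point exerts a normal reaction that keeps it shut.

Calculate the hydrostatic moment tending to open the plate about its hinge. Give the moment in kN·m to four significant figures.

M ≈ 59.17 kN·m

γ = 9.81 kN/m³.
Let θ = 43° be the plate's angle to the horizontal; measure y along the incline from where the plane meets the free surface. Vertical depth h = y·sinθ with sinθ = 0.681998.
With the apex down, the centroid sits h/3 = 3.4/3 = 1.13333 m below the base (the top edge), so y_c = 1.13333 m and h_c = 1.13333 × 0.681998 = 0.772929 m.
A = ½ × 2.7 × 3.4 = 4.59 m².
Resultant F = γ·h_c·A = 9.81 × 0.772929 × 4.59 = 34.8034 kN.
I_c = b·h³/36 = 2.7 × 3.4³/36 = 2.9478 m⁴.
Centre of pressure: y_p = y_c + I_c/(y_c·A) = 1.13333 + 2.9478/(1.13333 × 4.59) = 1.13333 + 0.566668 = 1.7 m along the plane.
The resultant acts 1.13333 + 0.566668 = 1.7 m (along the plate) below the hinge at the top edge, so the moment about the hinge is M = F × 1.7 = 34.8034 × 1.7 = 59.1658 kN·m.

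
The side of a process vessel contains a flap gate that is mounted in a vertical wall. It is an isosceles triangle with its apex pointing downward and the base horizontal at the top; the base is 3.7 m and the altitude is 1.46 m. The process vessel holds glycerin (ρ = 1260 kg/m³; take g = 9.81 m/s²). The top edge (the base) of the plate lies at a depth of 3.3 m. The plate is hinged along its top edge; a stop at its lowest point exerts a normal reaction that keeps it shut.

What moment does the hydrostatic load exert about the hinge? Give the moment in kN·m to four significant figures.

γ = ρg = 1260 × 9.81 / 1000 = 12.3606 kN/m³.
With the apex down, the centroid sits h/3 = 1.46/3 = 0.486667 m below the base (the top edge), so the centroid depth is h_c = 3.3 + 0.486667 = 3.78667 m.
A = ½ × 3.7 × 1.46 = 2.701 m².
Resultant F = γ·h_c·A = 12.3606 × 3.78667 × 2.701 = 126.422 kN.
I_c = b·h³/36 = 3.7 × 1.46³/36 = 0.319858 m⁴.
Centre of pressure: y_p = y_c + I_c/(y_c·A) = 3.78667 + 0.319858/(3.78667 × 2.701) = 3.78667 + 0.0312734 = 3.81794 m along the plane.
The resultant acts 0.486667 + 0.0312734 = 0.51794 m (along the plate) below the hinge at the top edge, so the moment about the hinge is M = F × 0.51794 = 126.422 × 0.51794 = 65.479 kN·m.

M ≈ 65.48 kN·m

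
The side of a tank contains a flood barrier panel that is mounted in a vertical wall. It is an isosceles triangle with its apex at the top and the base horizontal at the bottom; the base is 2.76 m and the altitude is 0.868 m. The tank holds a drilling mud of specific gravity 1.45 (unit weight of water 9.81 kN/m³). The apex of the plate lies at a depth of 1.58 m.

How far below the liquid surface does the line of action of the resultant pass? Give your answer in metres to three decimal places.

γ = 1.45 × 9.81 = 14.2245 kN/m³.
With the apex up, the centroid sits 2h/3 = 2 × 0.868/3 = 0.578667 m below the apex, so the centroid depth is h_c = 1.58 + 0.578667 = 2.15867 m.
A = ½ × 2.76 × 0.868 = 1.19784 m².
Resultant F = γ·h_c·A = 14.2245 × 2.15867 × 1.19784 = 36.7809 kN.
I_c = b·h³/36 = 2.76 × 0.868³/36 = 0.0501379 m⁴.
Centre of pressure: y_p = y_c + I_c/(y_c·A) = 2.15867 + 0.0501379/(2.15867 × 1.19784) = 2.15867 + 0.0193901 = 2.17806 m along the plane.

h_p = 2.178 m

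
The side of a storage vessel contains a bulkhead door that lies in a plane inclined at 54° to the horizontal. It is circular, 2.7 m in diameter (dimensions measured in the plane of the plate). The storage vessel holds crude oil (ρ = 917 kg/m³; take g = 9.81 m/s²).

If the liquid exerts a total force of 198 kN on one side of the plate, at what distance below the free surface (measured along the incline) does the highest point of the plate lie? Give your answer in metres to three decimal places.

γ = ρg = 917 × 9.81 / 1000 = 8.99577 kN/m³.
A = π(1.35)² = 5.72555 m².
From F = γ·h_c·A, the centroid depth is h_c = 198/(8.99577 × 5.72555) = 3.84423 m.
Let θ = 54° be the plate's angle to the horizontal; measure y along the incline from where the plane meets the free surface. Vertical depth h = y·sinθ with sinθ = 0.809017.
Along the incline, y_c = h_c/sinθ = 3.84423/0.809017 = 4.75173 m.
The centroid is at the centre, 1.35 m below the top of the plate, so the highest point sits at y_top = 4.75173 − 1.35 = 3.40173 m along the incline.

y_top ≈ 3.402 m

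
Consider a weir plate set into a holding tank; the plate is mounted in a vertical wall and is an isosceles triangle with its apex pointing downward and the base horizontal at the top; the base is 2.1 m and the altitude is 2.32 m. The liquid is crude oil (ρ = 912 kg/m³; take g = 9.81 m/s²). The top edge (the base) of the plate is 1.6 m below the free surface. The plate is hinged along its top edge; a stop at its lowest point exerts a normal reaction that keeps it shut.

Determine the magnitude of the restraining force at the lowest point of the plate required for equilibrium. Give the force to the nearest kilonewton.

P ≈ 20 kN

γ = ρg = 912 × 9.81 / 1000 = 8.94672 kN/m³.
With the apex down, the centroid sits h/3 = 2.32/3 = 0.773333 m below the base (the top edge), so the centroid depth is h_c = 1.6 + 0.773333 = 2.37333 m.
A = ½ × 2.1 × 2.32 = 2.436 m².
Resultant F = γ·h_c·A = 8.94672 × 2.37333 × 2.436 = 51.7249 kN.
I_c = b·h³/36 = 2.1 × 2.32³/36 = 0.728418 m⁴.
Centre of pressure: y_p = y_c + I_c/(y_c·A) = 2.37333 + 0.728418/(2.37333 × 2.436) = 2.37333 + 0.125993 = 2.49932 m along the plane.
The resultant acts 0.773333 + 0.125993 = 0.899326 m (along the plate) below the hinge at the top edge, so the moment about the hinge is M = F × 0.899326 = 51.7249 × 0.899326 = 46.5175 kN·m.
A normal force at the bottom, 2.32 m from the hinge, must supply this moment: P = 46.5175/2.32 = 20.0506 kN.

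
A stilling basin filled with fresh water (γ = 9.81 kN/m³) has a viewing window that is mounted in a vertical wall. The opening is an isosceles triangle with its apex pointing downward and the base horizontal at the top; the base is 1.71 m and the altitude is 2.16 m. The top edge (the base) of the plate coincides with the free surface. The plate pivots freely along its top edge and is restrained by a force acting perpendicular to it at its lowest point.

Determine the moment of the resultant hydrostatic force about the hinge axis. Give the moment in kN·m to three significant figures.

γ = 9.81 kN/m³.
With the apex down, the centroid sits h/3 = 2.16/3 = 0.72 m below the base (the top edge), so the centroid depth is h_c = 0.72 m.
A = ½ × 1.71 × 2.16 = 1.8468 m².
Resultant F = γ·h_c·A = 9.81 × 0.72 × 1.8468 = 13.0443 kN.
I_c = b·h³/36 = 1.71 × 2.16³/36 = 0.478691 m⁴.
Centre of pressure: y_p = y_c + I_c/(y_c·A) = 0.72 + 0.478691/(0.72 × 1.8468) = 0.72 + 0.36 = 1.08 m along the plane.
The resultant acts 0.72 + 0.36 = 1.08 m (along the plate) below the hinge at the top edge, so the moment about the hinge is M = F × 1.08 = 13.0443 × 1.08 = 14.0878 kN·m.

M ≈ 14.1 kN·m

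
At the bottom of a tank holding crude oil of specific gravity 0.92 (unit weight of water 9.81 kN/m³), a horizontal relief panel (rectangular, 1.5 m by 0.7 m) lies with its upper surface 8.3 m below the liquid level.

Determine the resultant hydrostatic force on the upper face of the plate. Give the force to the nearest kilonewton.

F ≈ 79 kN

γ = 0.92 × 9.81 = 9.0252 kN/m³.
The plate is horizontal, so pressure is uniform at p = γ·h = 9.0252 × 8.3 = 74.9092 kN/m².
A = 1.5 × 0.7 = 1.05 m².
F = p·A = 74.9092 × 1.05 = 78.6547 kN.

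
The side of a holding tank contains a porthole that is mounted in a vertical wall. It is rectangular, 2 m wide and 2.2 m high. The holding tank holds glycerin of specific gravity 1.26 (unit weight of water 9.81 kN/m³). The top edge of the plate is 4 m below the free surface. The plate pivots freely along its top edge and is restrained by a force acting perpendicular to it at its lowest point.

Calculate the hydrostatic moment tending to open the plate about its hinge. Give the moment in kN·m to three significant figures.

M ≈ 327 kN·m

γ = 1.26 × 9.81 = 12.3606 kN/m³.
The centroid lies 2.2/2 = 1.1 m below the top edge, so the centroid depth is h_c = 4 + 1.1 = 5.1 m.
A = 2 × 2.2 = 4.4 m².
Resultant F = γ·h_c·A = 12.3606 × 5.1 × 4.4 = 277.372 kN.
I_c = b·h³/12 = 2 × 2.2³/12 = 1.77467 m⁴.
Centre of pressure: y_p = y_c + I_c/(y_c·A) = 5.1 + 1.77467/(5.1 × 4.4) = 5.1 + 0.0790851 = 5.17909 m along the plane.
The resultant acts 1.1 + 0.0790851 = 1.17909 m (along the plate) below the hinge at the top edge, so the moment about the hinge is M = F × 1.17909 = 277.372 × 1.17909 = 327.047 kN·m.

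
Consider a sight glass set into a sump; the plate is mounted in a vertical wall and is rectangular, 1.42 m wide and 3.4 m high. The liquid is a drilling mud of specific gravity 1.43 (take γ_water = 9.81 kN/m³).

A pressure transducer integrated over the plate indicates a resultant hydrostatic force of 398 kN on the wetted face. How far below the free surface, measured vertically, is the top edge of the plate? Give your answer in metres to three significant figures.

γ = 1.43 × 9.81 = 14.0283 kN/m³.
A = 1.42 × 3.4 = 4.828 m².
From F = γ·h_c·A, the centroid depth is h_c = 398/(14.0283 × 4.828) = 5.87639 m.
The centroid lies 3.4/2 = 1.7 m below the top edge, so the top edge sits at h_top = 5.87639 − 1.7 = 4.17639 m below the surface.

d_top ≈ 4.18 m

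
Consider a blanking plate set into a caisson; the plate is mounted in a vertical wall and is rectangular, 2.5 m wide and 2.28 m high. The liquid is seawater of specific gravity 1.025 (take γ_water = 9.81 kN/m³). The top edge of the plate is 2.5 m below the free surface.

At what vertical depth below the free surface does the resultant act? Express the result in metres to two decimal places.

γ = 1.025 × 9.81 = 10.05525 kN/m³.
The centroid lies 2.28/2 = 1.14 m below the top edge, so the centroid depth is h_c = 2.5 + 1.14 = 3.64 m.
A = 2.5 × 2.28 = 5.7 m².
Resultant F = γ·h_c·A = 10.05525 × 3.64 × 5.7 = 208.626 kN.
I_c = b·h³/12 = 2.5 × 2.28³/12 = 2.46924 m⁴.
Centre of pressure: y_p = y_c + I_c/(y_c·A) = 3.64 + 2.46924/(3.64 × 5.7) = 3.64 + 0.119011 = 3.75901 m along the plane.

h_p = 3.76 m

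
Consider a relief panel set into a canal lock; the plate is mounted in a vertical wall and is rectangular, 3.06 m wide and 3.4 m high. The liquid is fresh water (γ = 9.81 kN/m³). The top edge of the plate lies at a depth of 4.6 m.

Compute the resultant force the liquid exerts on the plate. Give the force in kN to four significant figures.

F ≈ 643.0 kN

γ = 9.81 kN/m³.
The centroid lies 3.4/2 = 1.7 m below the top edge, so the centroid depth is h_c = 4.6 + 1.7 = 6.3 m.
A = 3.06 × 3.4 = 10.404 m².
Resultant F = γ·h_c·A = 9.81 × 6.3 × 10.404 = 642.998 kN.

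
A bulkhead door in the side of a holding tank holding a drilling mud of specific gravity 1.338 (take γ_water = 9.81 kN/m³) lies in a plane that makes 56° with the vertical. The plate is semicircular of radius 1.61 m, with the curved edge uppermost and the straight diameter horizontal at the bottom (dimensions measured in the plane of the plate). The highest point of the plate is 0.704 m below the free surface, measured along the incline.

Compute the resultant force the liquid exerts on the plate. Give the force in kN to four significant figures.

F ≈ 48.73 kN

γ = 1.338 × 9.81 = 13.12578 kN/m³.
The plate makes 56° with the vertical, i.e. θ = 90° − 56° = 34° to the horizontal. Measuring y along the incline from the free-surface line, vertical depth h = y·sinθ with sinθ = 0.559193.
The centroid lies 4r/(3π) = 0.683305 m above the diameter, so r − 4r/(3π) = 1.61 − 0.683305 = 0.926695 m below the topmost point, so y_c = 0.704 + 0.926695 = 1.6307 m and h_c = 1.6307 × 0.559193 = 0.911876 m.
A = πr²/2 = π × 1.61²/2 = 4.07166 m².
Resultant F = γ·h_c·A = 13.12578 × 0.911876 × 4.07166 = 48.734 kN.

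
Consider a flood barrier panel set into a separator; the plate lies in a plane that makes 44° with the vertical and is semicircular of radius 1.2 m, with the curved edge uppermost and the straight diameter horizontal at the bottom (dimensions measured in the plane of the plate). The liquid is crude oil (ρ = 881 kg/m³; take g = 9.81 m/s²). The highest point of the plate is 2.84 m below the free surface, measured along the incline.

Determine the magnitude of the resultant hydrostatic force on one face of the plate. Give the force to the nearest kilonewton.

γ = ρg = 881 × 9.81 / 1000 = 8.64261 kN/m³.
The plate makes 44° with the vertical, i.e. θ = 90° − 44° = 46° to the horizontal. Measuring y along the incline from the free-surface line, vertical depth h = y·sinθ with sinθ = 0.719340.
The centroid lies 4r/(3π) = 0.509296 m above the diameter, so r − 4r/(3π) = 1.2 − 0.509296 = 0.690704 m below the topmost point, so y_c = 2.84 + 0.690704 = 3.5307 m and h_c = 3.5307 × 0.719340 = 2.53977 m.
A = πr²/2 = π × 1.2²/2 = 2.26195 m².
Resultant F = γ·h_c·A = 8.64261 × 2.53977 × 2.26195 = 49.6503 kN.

F ≈ 50 kN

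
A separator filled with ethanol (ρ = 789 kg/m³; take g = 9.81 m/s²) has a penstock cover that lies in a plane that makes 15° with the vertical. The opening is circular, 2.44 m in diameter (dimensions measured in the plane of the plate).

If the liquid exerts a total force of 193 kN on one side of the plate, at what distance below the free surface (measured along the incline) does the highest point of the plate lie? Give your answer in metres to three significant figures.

y_top ≈ 4.30 m

γ = ρg = 789 × 9.81 / 1000 = 7.74009 kN/m³.
A = π(1.22)² = 4.67595 m².
From F = γ·h_c·A, the centroid depth is h_c = 193/(7.74009 × 4.67595) = 5.33263 m.
The plate makes 15° with the vertical, i.e. θ = 90° − 15° = 75° to the horizontal. Measuring y along the incline from the free-surface line, vertical depth h = y·sinθ with sinθ = 0.965926.
Along the incline, y_c = h_c/sinθ = 5.33263/0.965926 = 5.52074 m.
The centroid is at the centre, 1.22 m below the top of the plate, so the highest point sits at y_top = 5.52074 − 1.22 = 4.30074 m along the incline.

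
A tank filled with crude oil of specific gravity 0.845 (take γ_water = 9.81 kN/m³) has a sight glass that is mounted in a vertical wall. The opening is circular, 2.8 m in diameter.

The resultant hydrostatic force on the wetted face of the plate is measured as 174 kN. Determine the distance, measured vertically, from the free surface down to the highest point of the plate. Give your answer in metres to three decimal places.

γ = 0.845 × 9.81 = 8.28945 kN/m³.
A = π(1.4)² = 6.15752 m².
From F = γ·h_c·A, the centroid depth is h_c = 174/(8.28945 × 6.15752) = 3.40893 m.
The centroid is at the centre, 1.4 m below the top of the plate, so the highest point sits at h_top = 3.40893 − 1.4 = 2.00893 m below the surface.

d_top ≈ 2.009 m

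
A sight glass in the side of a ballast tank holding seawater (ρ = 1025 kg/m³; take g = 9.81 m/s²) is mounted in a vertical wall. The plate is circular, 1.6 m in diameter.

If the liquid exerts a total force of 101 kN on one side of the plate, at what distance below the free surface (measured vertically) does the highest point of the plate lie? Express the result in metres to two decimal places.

d_top ≈ 4.20 m

γ = ρg = 1025 × 9.81 / 1000 = 10.05525 kN/m³.
A = π(0.8)² = 2.01062 m².
From F = γ·h_c·A, the centroid depth is h_c = 101/(10.05525 × 2.01062) = 4.99572 m.
The centroid is at the centre, 0.8 m below the top of the plate, so the highest point sits at h_top = 4.99572 − 0.8 = 4.19572 m below the surface.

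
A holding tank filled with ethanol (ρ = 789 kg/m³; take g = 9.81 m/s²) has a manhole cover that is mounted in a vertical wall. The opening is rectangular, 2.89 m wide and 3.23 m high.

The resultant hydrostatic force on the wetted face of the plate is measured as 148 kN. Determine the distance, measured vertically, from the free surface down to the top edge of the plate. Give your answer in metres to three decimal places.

γ = ρg = 789 × 9.81 / 1000 = 7.74009 kN/m³.
A = 2.89 × 3.23 = 9.3347 m².
From F = γ·h_c·A, the centroid depth is h_c = 148/(7.74009 × 9.3347) = 2.0484 m.
The centroid lies 3.23/2 = 1.615 m below the top edge, so the top edge sits at h_top = 2.0484 − 1.615 = 0.4334 m below the surface.

d_top ≈ 0.433 m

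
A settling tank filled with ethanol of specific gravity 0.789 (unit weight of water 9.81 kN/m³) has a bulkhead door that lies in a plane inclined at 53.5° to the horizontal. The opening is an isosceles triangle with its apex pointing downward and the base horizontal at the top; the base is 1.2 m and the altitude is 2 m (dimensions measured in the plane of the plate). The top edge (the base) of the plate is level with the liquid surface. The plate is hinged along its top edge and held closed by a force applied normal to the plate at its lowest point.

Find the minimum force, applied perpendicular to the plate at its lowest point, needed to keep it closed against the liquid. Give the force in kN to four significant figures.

P ≈ 2.489 kN

γ = 0.789 × 9.81 = 7.74009 kN/m³.
Let θ = 53.5° be the plate's angle to the horizontal; measure y along the incline from where the plane meets the free surface. Vertical depth h = y·sinθ with sinθ = 0.803857.
With the apex down, the centroid sits h/3 = 2/3 = 0.666667 m below the base (the top edge), so y_c = 0.666667 m and h_c = 0.666667 × 0.803857 = 0.535905 m.
A = ½ × 1.2 × 2 = 1.2 m².
Resultant F = γ·h_c·A = 7.74009 × 0.535905 × 1.2 = 4.97754 kN.
I_c = b·h³/36 = 1.2 × 2³/36 = 0.266667 m⁴.
Centre of pressure: y_p = y_c + I_c/(y_c·A) = 0.666667 + 0.266667/(0.666667 × 1.2) = 0.666667 + 0.333334 = 1 m along the plane.
The resultant acts 0.666667 + 0.333334 = 1 m (along the plate) below the hinge at the top edge, so the moment about the hinge is M = F × 1 = 4.97754 × 1 = 4.97754 kN·m.
A normal force at the bottom, 2 m from the hinge, must supply this moment: P = 4.97754/2 = 2.48877 kN.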